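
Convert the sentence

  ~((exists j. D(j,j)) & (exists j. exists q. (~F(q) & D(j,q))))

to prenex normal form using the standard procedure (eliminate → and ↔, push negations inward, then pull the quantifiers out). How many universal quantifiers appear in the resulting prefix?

Push ¬ through the quantifiers and connectives to reach negation normal form:
  (forall j. ~D(j,j)) | (forall j. forall q. (F(q) | ~D(j,q)))
Standardize variables apart so no two quantifiers bind the same name: j↦x1.
  (forall j. ~D(j,j)) | (forall x1. forall q. (F(q) | ~D(x1,q)))
Extract every quantifier outward, since the variables are now distinct and don't occur free across branches:
  forall j. forall x1. forall q. (~D(j,j) | F(q) | ~D(x1,q))
The prefix is forall j forall x1 forall q: 3 universal, 0 existential.

3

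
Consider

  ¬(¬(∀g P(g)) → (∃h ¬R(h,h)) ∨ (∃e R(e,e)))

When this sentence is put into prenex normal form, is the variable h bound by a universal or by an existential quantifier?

Eliminate → and ↔ using ¬ and ∨.
  ¬(¬¬(∀g P(g)) ∨ (∃h ¬R(h,h)) ∨ (∃e R(e,e)))
Move each ¬ inward, flipping quantifiers it crosses:
  (∃g ¬P(g)) ∧ (∀h R(h,h)) ∧ (∀e ¬R(e,e))
All bound variables are already distinct, so no renaming is needed.
Pull the quantifiers to the front (each side's bound variable is not free in the other side):
  ∃g ∀h ∀e (¬P(g) ∧ R(h,h) ∧ ¬R(e,e))
The quantifier ∃h sits under an odd number of negations (counting the antecedent side of each →), so it flips to ∀h.

universal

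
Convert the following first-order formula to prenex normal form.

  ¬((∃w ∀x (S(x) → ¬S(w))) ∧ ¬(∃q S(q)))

First replace A → B with ¬A ∨ B.
  ¬((∃w ∀x (¬S(x) ∨ ¬S(w))) ∧ ¬(∃q S(q)))
Push ¬ through the quantifiers and connectives to reach negation normal form:
  (∀w ∃x (S(x) ∧ S(w))) ∨ (∃q S(q))
Extract every quantifier outward, since the variables are now distinct and don't occur free across branches:
  ∀w ∃x ∃q (S(x) ∧ S(w) ∨ S(q))

∀w ∃x ∃q (S(x) ∧ S(w) ∨ S(q))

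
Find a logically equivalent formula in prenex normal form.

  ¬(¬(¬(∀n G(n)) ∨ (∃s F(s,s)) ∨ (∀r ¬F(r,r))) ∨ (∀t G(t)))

∃n ∃s ∀r ∃t ((¬G(n) ∨ F(s,s) ∨ ¬F(r,r)) ∧ ¬G(t))

Move each ¬ inward, flipping quantifiers it crosses:
  ((∃n ¬G(n)) ∨ (∃s F(s,s)) ∨ (∀r ¬F(r,r))) ∧ (∃t ¬G(t))
All bound variables are already distinct, so no renaming is needed.
Finally move all quantifiers to the prefix:
  ∃n ∃s ∀r ∃t ((¬G(n) ∨ F(s,s) ∨ ¬F(r,r)) ∧ ¬G(t))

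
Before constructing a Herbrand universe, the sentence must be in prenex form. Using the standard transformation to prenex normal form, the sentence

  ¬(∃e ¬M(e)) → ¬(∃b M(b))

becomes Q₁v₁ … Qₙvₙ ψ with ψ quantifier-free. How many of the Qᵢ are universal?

1

Rewrite implications/biconditionals: A → B as ¬A ∨ B.
  ¬¬(∃e ¬M(e)) ∨ ¬(∃b M(b))
Drive negations inward (¬∀x A ≡ ∃x ¬A, ¬∃x A ≡ ∀x ¬A, De Morgan for ∧/∨):
  (∃e ¬M(e)) ∨ (∀b ¬M(b))
All bound variables are already distinct, so no renaming is needed.
Extract every quantifier outward, since the variables are now distinct and don't occur free across branches:
  ∃e ∀b (¬M(e) ∨ ¬M(b))
The prefix is ∃e ∀b: 1 universal, 1 existential.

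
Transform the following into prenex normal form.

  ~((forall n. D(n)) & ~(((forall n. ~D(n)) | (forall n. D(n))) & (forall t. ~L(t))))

exists n. forall p. forall w. forall t. (~D(n) | (~D(p) | D(w)) & ~L(t))

Drive negations inward (¬∀x A ≡ ∃x ¬A, ¬∃x A ≡ ∀x ¬A, De Morgan for ∧/∨):
  (exists n. ~D(n)) | ((forall n. ~D(n)) | (forall n. D(n))) & (forall t. ~L(t))
Rename bound variables to avoid capture: n↦p, n↦w.
  (exists n. ~D(n)) | ((forall p. ~D(p)) | (forall w. D(w))) & (forall t. ~L(t))
Extract every quantifier outward, since the variables are now distinct and don't occur free across branches:
  exists n. forall p. forall w. forall t. (~D(n) | (~D(p) | D(w)) & ~L(t))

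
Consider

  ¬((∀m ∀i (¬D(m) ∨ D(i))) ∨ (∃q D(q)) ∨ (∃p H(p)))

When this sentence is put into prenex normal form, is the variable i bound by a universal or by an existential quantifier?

Push ¬ through the quantifiers and connectives to reach negation normal form:
  (∃m ∃i (D(m) ∧ ¬D(i))) ∧ (∀q ¬D(q)) ∧ (∀p ¬H(p))
All bound variables are already distinct, so no renaming is needed.
Finally move all quantifiers to the prefix:
  ∃m ∃i ∀q ∀p (D(m) ∧ ¬D(i) ∧ ¬D(q) ∧ ¬H(p))
The quantifier ∀i sits under an odd number of negations, so it flips to ∃i.

existential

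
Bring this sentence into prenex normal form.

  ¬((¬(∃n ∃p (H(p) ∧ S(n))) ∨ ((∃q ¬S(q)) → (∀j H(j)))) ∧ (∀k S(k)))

∃n ∃p ∃q ∃j ∃k (H(p) ∧ S(n) ∧ ¬S(q) ∧ ¬H(j) ∨ ¬S(k))

Rewrite implications/biconditionals: A → B as ¬A ∨ B.
  ¬((¬(∃n ∃p (H(p) ∧ S(n))) ∨ ¬(∃q ¬S(q)) ∨ (∀j H(j))) ∧ (∀k S(k)))
Drive negations inward (¬∀x A ≡ ∃x ¬A, ¬∃x A ≡ ∀x ¬A, De Morgan for ∧/∨):
  (∃n ∃p (H(p) ∧ S(n))) ∧ (∃q ¬S(q)) ∧ (∃j ¬H(j)) ∨ (∃k ¬S(k))
Finally move all quantifiers to the prefix:
  ∃n ∃p ∃q ∃j ∃k (H(p) ∧ S(n) ∧ ¬S(q) ∧ ¬H(j) ∨ ¬S(k))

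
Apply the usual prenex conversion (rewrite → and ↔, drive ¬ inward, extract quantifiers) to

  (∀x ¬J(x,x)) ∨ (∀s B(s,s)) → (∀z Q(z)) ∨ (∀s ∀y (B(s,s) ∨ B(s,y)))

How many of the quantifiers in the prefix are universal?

3

Rewrite implications/biconditionals: A → B as ¬A ∨ B.
  ¬((∀x ¬J(x,x)) ∨ (∀s B(s,s))) ∨ (∀z Q(z)) ∨ (∀s ∀y (B(s,s) ∨ B(s,y)))
Drive negations inward (¬∀x A ≡ ∃x ¬A, ¬∃x A ≡ ∀x ¬A, De Morgan for ∧/∨):
  (∃x J(x,x)) ∧ (∃s ¬B(s,s)) ∨ (∀z Q(z)) ∨ (∀s ∀y (B(s,s) ∨ B(s,y)))
Give each quantifier a distinct variable: s↦v.
  (∃x J(x,x)) ∧ (∃s ¬B(s,s)) ∨ (∀z Q(z)) ∨ (∀v ∀y (B(v,v) ∨ B(v,y)))
Finally move all quantifiers to the prefix:
  ∃x ∃s ∀z ∀v ∀y (J(x,x) ∧ ¬B(s,s) ∨ Q(z) ∨ B(v,v) ∨ B(v,y))
The prefix is ∃x ∃s ∀z ∀v ∀y: 3 universal, 2 existential.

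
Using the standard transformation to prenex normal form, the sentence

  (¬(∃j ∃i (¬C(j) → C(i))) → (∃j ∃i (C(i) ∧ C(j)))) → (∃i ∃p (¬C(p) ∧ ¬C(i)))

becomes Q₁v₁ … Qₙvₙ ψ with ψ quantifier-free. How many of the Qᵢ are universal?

4

Eliminate → and ↔ using ¬ and ∨.
  ¬(¬¬(∃j ∃i (¬¬C(j) ∨ C(i))) ∨ (∃j ∃i (C(i) ∧ C(j)))) ∨ (∃i ∃p (¬C(p) ∧ ¬C(i)))
Push ¬ through the quantifiers and connectives to reach negation normal form:
  (∀j ∀i (¬C(j) ∧ ¬C(i))) ∧ (∀j ∀i (¬C(i) ∨ ¬C(j))) ∨ (∃i ∃p (¬C(p) ∧ ¬C(i)))
Rename bound variables to avoid capture: j↦u1, i↦w, i↦v1.
  (∀j ∀i (¬C(j) ∧ ¬C(i))) ∧ (∀u1 ∀w (¬C(w) ∨ ¬C(u1))) ∨ (∃v1 ∃p (¬C(p) ∧ ¬C(v1)))
Finally move all quantifiers to the prefix:
  ∀j ∀i ∀u1 ∀w ∃v1 ∃p (¬C(j) ∧ ¬C(i) ∧ (¬C(w) ∨ ¬C(u1)) ∨ ¬C(p) ∧ ¬C(v1))
The prefix is ∀j ∀i ∀u1 ∀w ∃v1 ∃p: 4 universal, 2 existential.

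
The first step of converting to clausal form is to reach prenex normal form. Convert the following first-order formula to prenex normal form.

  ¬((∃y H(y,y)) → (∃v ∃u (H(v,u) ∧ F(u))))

Eliminate → and ↔ using ¬ and ∨.
  ¬(¬(∃y H(y,y)) ∨ (∃v ∃u (H(v,u) ∧ F(u))))
Push ¬ through the quantifiers and connectives to reach negation normal form:
  (∃y H(y,y)) ∧ (∀v ∀u (¬H(v,u) ∨ ¬F(u)))
All bound variables are already distinct, so no renaming is needed.
Pull the quantifiers to the front (each side's bound variable is not free in the other side):
  ∃y ∀v ∀u (H(y,y) ∧ (¬H(v,u) ∨ ¬F(u)))

∃y ∀v ∀u (H(y,y) ∧ (¬H(v,u) ∨ ¬F(u)))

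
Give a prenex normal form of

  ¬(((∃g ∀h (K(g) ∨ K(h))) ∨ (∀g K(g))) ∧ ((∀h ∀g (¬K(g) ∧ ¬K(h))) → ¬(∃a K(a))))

Rewrite implications/biconditionals: A → B as ¬A ∨ B.
  ¬(((∃g ∀h (K(g) ∨ K(h))) ∨ (∀g K(g))) ∧ (¬(∀h ∀g (¬K(g) ∧ ¬K(h))) ∨ ¬(∃a K(a))))
Drive negations inward (¬∀x A ≡ ∃x ¬A, ¬∃x A ≡ ∀x ¬A, De Morgan for ∧/∨):
  (∀g ∃h (¬K(g) ∧ ¬K(h))) ∧ (∃g ¬K(g)) ∨ (∀h ∀g (¬K(g) ∧ ¬K(h))) ∧ (∃a K(a))
Give each quantifier a distinct variable: g↦s, h↦x, g↦c.
  (∀g ∃h (¬K(g) ∧ ¬K(h))) ∧ (∃s ¬K(s)) ∨ (∀x ∀c (¬K(c) ∧ ¬K(x))) ∧ (∃a K(a))
Extract every quantifier outward, since the variables are now distinct and don't occur free across branches:
  ∀g ∃h ∃s ∀x ∀c ∃a (¬K(g) ∧ ¬K(h) ∧ ¬K(s) ∨ ¬K(c) ∧ ¬K(x) ∧ K(a))

∀g ∃h ∃s ∀x ∀c ∃a (¬K(g) ∧ ¬K(h) ∧ ¬K(s) ∨ ¬K(c) ∧ ¬K(x) ∧ K(a))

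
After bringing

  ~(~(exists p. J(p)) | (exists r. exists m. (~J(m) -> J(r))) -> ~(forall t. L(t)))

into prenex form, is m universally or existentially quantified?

Eliminate → and ↔ using ¬ and ∨.
  ~(~(~(exists p. J(p)) | (exists r. exists m. (~~J(m) | J(r)))) | ~(forall t. L(t)))
Move each ¬ inward, flipping quantifiers it crosses:
  ((forall p. ~J(p)) | (exists r. exists m. (J(m) | J(r)))) & (forall t. L(t))
Extract every quantifier outward, since the variables are now distinct and don't occur free across branches:
  forall p. exists r. exists m. forall t. ((~J(p) | J(m) | J(r)) & L(t))
The quantifier exists m sits under an even number of negations (counting the antecedent side of each →), so it remains existential.

existential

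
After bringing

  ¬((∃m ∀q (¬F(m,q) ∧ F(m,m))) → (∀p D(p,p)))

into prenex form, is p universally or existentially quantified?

existential

Rewrite implications/biconditionals: A → B as ¬A ∨ B.
  ¬(¬(∃m ∀q (¬F(m,q) ∧ F(m,m))) ∨ (∀p D(p,p)))
Push ¬ through the quantifiers and connectives to reach negation normal form:
  (∃m ∀q (¬F(m,q) ∧ F(m,m))) ∧ (∃p ¬D(p,p))
All bound variables are already distinct, so no renaming is needed.
Pull the quantifiers to the front (each side's bound variable is not free in the other side):
  ∃m ∀q ∃p (¬F(m,q) ∧ F(m,m) ∧ ¬D(p,p))
The quantifier ∀p sits under an odd number of negations (counting the antecedent side of each →), so it flips to ∃p.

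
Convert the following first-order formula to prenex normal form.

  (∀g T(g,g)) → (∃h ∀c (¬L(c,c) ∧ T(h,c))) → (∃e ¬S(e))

Rewrite implications/biconditionals: A → B as ¬A ∨ B.
  ¬(∀g T(g,g)) ∨ ¬(∃h ∀c (¬L(c,c) ∧ T(h,c))) ∨ (∃e ¬S(e))
Drive negations inward (¬∀x A ≡ ∃x ¬A, ¬∃x A ≡ ∀x ¬A, De Morgan for ∧/∨):
  (∃g ¬T(g,g)) ∨ (∀h ∃c (L(c,c) ∨ ¬T(h,c))) ∨ (∃e ¬S(e))
All bound variables are already distinct, so no renaming is needed.
Extract every quantifier outward, since the variables are now distinct and don't occur free across branches:
  ∃g ∀h ∃c ∃e (¬T(g,g) ∨ L(c,c) ∨ ¬T(h,c) ∨ ¬S(e))

∃g ∀h ∃c ∃e (¬T(g,g) ∨ L(c,c) ∨ ¬T(h,c) ∨ ¬S(e))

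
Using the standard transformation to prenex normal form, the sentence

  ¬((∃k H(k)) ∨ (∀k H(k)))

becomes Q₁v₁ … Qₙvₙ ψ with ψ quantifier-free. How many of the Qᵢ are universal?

1

Drive negations inward (¬∀x A ≡ ∃x ¬A, ¬∃x A ≡ ∀x ¬A, De Morgan for ∧/∨):
  (∀k ¬H(k)) ∧ (∃k ¬H(k))
Rename bound variables to avoid capture: k↦s.
  (∀k ¬H(k)) ∧ (∃s ¬H(s))
Finally move all quantifiers to the prefix:
  ∀k ∃s (¬H(k) ∧ ¬H(s))
The prefix is ∀k ∃s: 1 universal, 1 existential.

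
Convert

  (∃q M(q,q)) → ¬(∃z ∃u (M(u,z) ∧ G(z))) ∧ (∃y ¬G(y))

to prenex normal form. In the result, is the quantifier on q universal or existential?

First replace A → B with ¬A ∨ B.
  ¬(∃q M(q,q)) ∨ ¬(∃z ∃u (M(u,z) ∧ G(z))) ∧ (∃y ¬G(y))
Drive negations inward (¬∀x A ≡ ∃x ¬A, ¬∃x A ≡ ∀x ¬A, De Morgan for ∧/∨):
  (∀q ¬M(q,q)) ∨ (∀z ∀u (¬M(u,z) ∨ ¬G(z))) ∧ (∃y ¬G(y))
All bound variables are already distinct, so no renaming is needed.
Pull the quantifiers to the front (each side's bound variable is not free in the other side):
  ∀q ∀z ∀u ∃y (¬M(q,q) ∨ (¬M(u,z) ∨ ¬G(z)) ∧ ¬G(y))
The quantifier ∃q sits under an odd number of negations (counting the antecedent side of each →), so it flips to ∀q.

universal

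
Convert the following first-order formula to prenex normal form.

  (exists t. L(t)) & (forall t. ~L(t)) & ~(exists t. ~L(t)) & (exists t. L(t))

exists t. forall w1. forall s. exists y1. (L(t) & ~L(w1) & L(s) & L(y1))

Move each ¬ inward, flipping quantifiers it crosses:
  (exists t. L(t)) & (forall t. ~L(t)) & (forall t. L(t)) & (exists t. L(t))
Give each quantifier a distinct variable: t↦w1, t↦s, t↦y1.
  (exists t. L(t)) & (forall w1. ~L(w1)) & (forall s. L(s)) & (exists y1. L(y1))
Extract every quantifier outward, since the variables are now distinct and don't occur free across branches:
  exists t. forall w1. forall s. exists y1. (L(t) & ~L(w1) & L(s) & L(y1))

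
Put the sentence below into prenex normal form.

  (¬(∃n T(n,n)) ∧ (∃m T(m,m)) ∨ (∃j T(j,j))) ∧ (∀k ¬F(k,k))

∀n ∃m ∃j ∀k ((¬T(n,n) ∧ T(m,m) ∨ T(j,j)) ∧ ¬F(k,k))

Drive negations inward (¬∀x A ≡ ∃x ¬A, ¬∃x A ≡ ∀x ¬A, De Morgan for ∧/∨):
  ((∀n ¬T(n,n)) ∧ (∃m T(m,m)) ∨ (∃j T(j,j))) ∧ (∀k ¬F(k,k))
All bound variables are already distinct, so no renaming is needed.
Extract every quantifier outward, since the variables are now distinct and don't occur free across branches:
  ∀n ∃m ∃j ∀k ((¬T(n,n) ∧ T(m,m) ∨ T(j,j)) ∧ ¬F(k,k))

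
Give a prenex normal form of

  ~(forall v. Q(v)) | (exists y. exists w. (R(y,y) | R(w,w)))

Drive negations inward (¬∀x A ≡ ∃x ¬A, ¬∃x A ≡ ∀x ¬A, De Morgan for ∧/∨):
  (exists v. ~Q(v)) | (exists y. exists w. (R(y,y) | R(w,w)))
Pull the quantifiers to the front (each side's bound variable is not free in the other side):
  exists v. exists y. exists w. (~Q(v) | R(y,y) | R(w,w))

exists v. exists y. exists w. (~Q(v) | R(y,y) | R(w,w))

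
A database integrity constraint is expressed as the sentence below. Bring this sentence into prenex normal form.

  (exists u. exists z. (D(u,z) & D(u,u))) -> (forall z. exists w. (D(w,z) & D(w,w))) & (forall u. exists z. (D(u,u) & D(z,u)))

Rewrite implications/biconditionals: A → B as ¬A ∨ B.
  ~(exists u. exists z. (D(u,z) & D(u,u))) | (forall z. exists w. (D(w,z) & D(w,w))) & (forall u. exists z. (D(u,u) & D(z,u)))
Move each ¬ inward, flipping quantifiers it crosses:
  (forall u. forall z. (~D(u,z) | ~D(u,u))) | (forall z. exists w. (D(w,z) & D(w,w))) & (forall u. exists z. (D(u,u) & D(z,u)))
Rename bound variables to avoid capture: z↦y1, u↦z1, z↦a.
  (forall u. forall z. (~D(u,z) | ~D(u,u))) | (forall y1. exists w. (D(w,y1) & D(w,w))) & (forall z1. exists a. (D(z1,z1) & D(a,z1)))
Pull the quantifiers to the front (each side's bound variable is not free in the other side):
  forall u. forall z. forall y1. exists w. forall z1. exists a. (~D(u,z) | ~D(u,u) | D(w,y1) & D(w,w) & D(z1,z1) & D(a,z1))

forall u. forall z. forall y1. exists w. forall z1. exists a. (~D(u,z) | ~D(u,u) | D(w,y1) & D(w,w) & D(z1,z1) & D(a,z1))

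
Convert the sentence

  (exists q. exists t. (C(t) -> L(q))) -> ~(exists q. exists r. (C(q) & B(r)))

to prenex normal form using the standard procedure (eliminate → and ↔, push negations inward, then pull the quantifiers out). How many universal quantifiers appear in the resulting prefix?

Rewrite implications/biconditionals: A → B as ¬A ∨ B.
  ~(exists q. exists t. (~C(t) | L(q))) | ~(exists q. exists r. (C(q) & B(r)))
Push ¬ through the quantifiers and connectives to reach negation normal form:
  (forall q. forall t. (C(t) & ~L(q))) | (forall q. forall r. (~C(q) | ~B(r)))
Standardize variables apart so no two quantifiers bind the same name: q↦v1.
  (forall q. forall t. (C(t) & ~L(q))) | (forall v1. forall r. (~C(v1) | ~B(r)))
Pull the quantifiers to the front (each side's bound variable is not free in the other side):
  forall q. forall t. forall v1. forall r. (C(t) & ~L(q) | ~C(v1) | ~B(r))
The prefix is forall q forall t forall v1 forall r: 4 universal, 0 existential.

4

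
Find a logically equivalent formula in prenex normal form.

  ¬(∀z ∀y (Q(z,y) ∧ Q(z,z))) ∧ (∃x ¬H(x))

Move each ¬ inward, flipping quantifiers it crosses:
  (∃z ∃y (¬Q(z,y) ∨ ¬Q(z,z))) ∧ (∃x ¬H(x))
All bound variables are already distinct, so no renaming is needed.
Extract every quantifier outward, since the variables are now distinct and don't occur free across branches:
  ∃z ∃y ∃x ((¬Q(z,y) ∨ ¬Q(z,z)) ∧ ¬H(x))

∃z ∃y ∃x ((¬Q(z,y) ∨ ¬Q(z,z)) ∧ ¬H(x))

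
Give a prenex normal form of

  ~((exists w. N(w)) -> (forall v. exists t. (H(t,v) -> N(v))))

Rewrite implications/biconditionals: A → B as ¬A ∨ B.
  ~(~(exists w. N(w)) | (forall v. exists t. (~H(t,v) | N(v))))
Move each ¬ inward, flipping quantifiers it crosses:
  (exists w. N(w)) & (exists v. forall t. (H(t,v) & ~N(v)))
All bound variables are already distinct, so no renaming is needed.
Extract every quantifier outward, since the variables are now distinct and don't occur free across branches:
  exists w. exists v. forall t. (N(w) & H(t,v) & ~N(v))

exists w. exists v. forall t. (N(w) & H(t,v) & ~N(v))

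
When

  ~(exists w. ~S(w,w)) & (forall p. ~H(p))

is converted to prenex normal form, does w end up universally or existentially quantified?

universal

Push ¬ through the quantifiers and connectives to reach negation normal form:
  (forall w. S(w,w)) & (forall p. ~H(p))
Finally move all quantifiers to the prefix:
  forall w. forall p. (S(w,w) & ~H(p))
The quantifier exists w sits under an odd number of negations, so it flips to forall w.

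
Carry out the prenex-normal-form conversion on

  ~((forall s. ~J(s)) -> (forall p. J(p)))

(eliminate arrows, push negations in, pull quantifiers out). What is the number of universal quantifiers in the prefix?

Rewrite implications/biconditionals: A → B as ¬A ∨ B.
  ~(~(forall s. ~J(s)) | (forall p. J(p)))
Push ¬ through the quantifiers and connectives to reach negation normal form:
  (forall s. ~J(s)) & (exists p. ~J(p))
All bound variables are already distinct, so no renaming is needed.
Finally move all quantifiers to the prefix:
  forall s. exists p. (~J(s) & ~J(p))
The prefix is forall s exists p: 1 universal, 1 existential.

1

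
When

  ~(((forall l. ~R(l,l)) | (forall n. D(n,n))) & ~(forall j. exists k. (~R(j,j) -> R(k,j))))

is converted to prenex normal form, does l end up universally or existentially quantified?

Eliminate → and ↔ using ¬ and ∨.
  ~(((forall l. ~R(l,l)) | (forall n. D(n,n))) & ~(forall j. exists k. (~~R(j,j) | R(k,j))))
Push ¬ through the quantifiers and connectives to reach negation normal form:
  (exists l. R(l,l)) & (exists n. ~D(n,n)) | (forall j. exists k. (R(j,j) | R(k,j)))
All bound variables are already distinct, so no renaming is needed.
Extract every quantifier outward, since the variables are now distinct and don't occur free across branches:
  exists l. exists n. forall j. exists k. (R(l,l) & ~D(n,n) | R(j,j) | R(k,j))
The quantifier forall l sits under an odd number of negations (counting the antecedent side of each →), so it flips to exists l.

existential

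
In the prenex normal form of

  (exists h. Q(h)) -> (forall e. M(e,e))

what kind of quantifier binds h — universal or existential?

First replace A → B with ¬A ∨ B.
  ~(exists h. Q(h)) | (forall e. M(e,e))
Move each ¬ inward, flipping quantifiers it crosses:
  (forall h. ~Q(h)) | (forall e. M(e,e))
Finally move all quantifiers to the prefix:
  forall h. forall e. (~Q(h) | M(e,e))
The quantifier exists h sits under an odd number of negations (counting the antecedent side of each →), so it flips to forall h.

universal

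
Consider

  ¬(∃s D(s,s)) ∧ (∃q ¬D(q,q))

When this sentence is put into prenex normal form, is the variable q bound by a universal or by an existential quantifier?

existential

Push ¬ through the quantifiers and connectives to reach negation normal form:
  (∀s ¬D(s,s)) ∧ (∃q ¬D(q,q))
Extract every quantifier outward, since the variables are now distinct and don't occur free across branches:
  ∀s ∃q (¬D(s,s) ∧ ¬D(q,q))
The quantifier ∃q sits under an even number of negations, so it remains existential.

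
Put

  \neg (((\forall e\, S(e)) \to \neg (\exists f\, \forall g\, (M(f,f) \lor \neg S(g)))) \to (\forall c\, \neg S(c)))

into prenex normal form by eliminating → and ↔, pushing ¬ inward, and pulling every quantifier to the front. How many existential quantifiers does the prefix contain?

Eliminate → and ↔ using ¬ and ∨.
  \neg (\neg (\neg (\forall e\, S(e)) \lor \neg (\exists f\, \forall g\, (M(f,f) \lor \neg S(g)))) \lor (\forall c\, \neg S(c)))
Push ¬ through the quantifiers and connectives to reach negation normal form:
  ((\exists e\, \neg S(e)) \lor (\forall f\, \exists g\, (\neg M(f,f) \land S(g)))) \land (\exists c\, S(c))
All bound variables are already distinct, so no renaming is needed.
Pull the quantifiers to the front (each side's bound variable is not free in the other side):
  \exists e\, \forall f\, \exists g\, \exists c\, ((\neg S(e) \lor \neg M(f,f) \land S(g)) \land S(c))
The prefix is \exists e \forall f \exists g \exists c: 1 universal, 3 existential.

3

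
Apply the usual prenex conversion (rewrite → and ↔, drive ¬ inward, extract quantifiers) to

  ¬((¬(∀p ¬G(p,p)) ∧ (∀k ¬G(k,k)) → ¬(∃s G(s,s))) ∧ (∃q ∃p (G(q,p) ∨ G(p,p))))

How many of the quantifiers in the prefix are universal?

3

Rewrite implications/biconditionals: A → B as ¬A ∨ B.
  ¬((¬(¬(∀p ¬G(p,p)) ∧ (∀k ¬G(k,k))) ∨ ¬(∃s G(s,s))) ∧ (∃q ∃p (G(q,p) ∨ G(p,p))))
Move each ¬ inward, flipping quantifiers it crosses:
  (∃p G(p,p)) ∧ (∀k ¬G(k,k)) ∧ (∃s G(s,s)) ∨ (∀q ∀p (¬G(q,p) ∧ ¬G(p,p)))
Give each quantifier a distinct variable: p↦a.
  (∃p G(p,p)) ∧ (∀k ¬G(k,k)) ∧ (∃s G(s,s)) ∨ (∀q ∀a (¬G(q,a) ∧ ¬G(a,a)))
Finally move all quantifiers to the prefix:
  ∃p ∀k ∃s ∀q ∀a (G(p,p) ∧ ¬G(k,k) ∧ G(s,s) ∨ ¬G(q,a) ∧ ¬G(a,a))
The prefix is ∃p ∀k ∃s ∀q ∀a: 3 universal, 2 existential.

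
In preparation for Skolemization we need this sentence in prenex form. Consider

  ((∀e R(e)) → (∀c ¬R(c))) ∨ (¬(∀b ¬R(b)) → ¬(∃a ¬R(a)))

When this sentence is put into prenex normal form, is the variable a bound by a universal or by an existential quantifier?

First replace A → B with ¬A ∨ B.
  ¬(∀e R(e)) ∨ (∀c ¬R(c)) ∨ ¬¬(∀b ¬R(b)) ∨ ¬(∃a ¬R(a))
Push ¬ through the quantifiers and connectives to reach negation normal form:
  (∃e ¬R(e)) ∨ (∀c ¬R(c)) ∨ (∀b ¬R(b)) ∨ (∀a R(a))
All bound variables are already distinct, so no renaming is needed.
Pull the quantifiers to the front (each side's bound variable is not free in the other side):
  ∃e ∀c ∀b ∀a (¬R(e) ∨ ¬R(c) ∨ ¬R(b) ∨ R(a))
The quantifier ∃a sits under an odd number of negations (counting the antecedent side of each →), so it flips to ∀a.

universal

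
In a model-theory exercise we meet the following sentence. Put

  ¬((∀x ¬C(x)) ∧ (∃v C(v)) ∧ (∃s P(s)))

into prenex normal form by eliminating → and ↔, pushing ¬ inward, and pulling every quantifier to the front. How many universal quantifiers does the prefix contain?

Move each ¬ inward, flipping quantifiers it crosses:
  (∃x C(x)) ∨ (∀v ¬C(v)) ∨ (∀s ¬P(s))
All bound variables are already distinct, so no renaming is needed.
Pull the quantifiers to the front (each side's bound variable is not free in the other side):
  ∃x ∀v ∀s (C(x) ∨ ¬C(v) ∨ ¬P(s))
The prefix is ∃x ∀v ∀s: 2 universal, 1 existential.

2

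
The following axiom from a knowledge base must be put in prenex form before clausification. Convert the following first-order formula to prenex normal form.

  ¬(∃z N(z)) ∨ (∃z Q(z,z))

Push ¬ through the quantifiers and connectives to reach negation normal form:
  (∀z ¬N(z)) ∨ (∃z Q(z,z))
Give each quantifier a distinct variable: z↦s.
  (∀z ¬N(z)) ∨ (∃s Q(s,s))
Finally move all quantifiers to the prefix:
  ∀z ∃s (¬N(z) ∨ Q(s,s))

∀z ∃s (¬N(z) ∨ Q(s,s))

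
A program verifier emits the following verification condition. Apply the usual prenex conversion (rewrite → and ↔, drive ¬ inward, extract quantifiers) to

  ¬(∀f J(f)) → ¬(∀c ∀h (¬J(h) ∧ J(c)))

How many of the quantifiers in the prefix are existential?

Eliminate → and ↔ using ¬ and ∨.
  ¬¬(∀f J(f)) ∨ ¬(∀c ∀h (¬J(h) ∧ J(c)))
Drive negations inward (¬∀x A ≡ ∃x ¬A, ¬∃x A ≡ ∀x ¬A, De Morgan for ∧/∨):
  (∀f J(f)) ∨ (∃c ∃h (J(h) ∨ ¬J(c)))
All bound variables are already distinct, so no renaming is needed.
Extract every quantifier outward, since the variables are now distinct and don't occur free across branches:
  ∀f ∃c ∃h (J(f) ∨ J(h) ∨ ¬J(c))
The prefix is ∀f ∃c ∃h: 1 universal, 2 existential.

2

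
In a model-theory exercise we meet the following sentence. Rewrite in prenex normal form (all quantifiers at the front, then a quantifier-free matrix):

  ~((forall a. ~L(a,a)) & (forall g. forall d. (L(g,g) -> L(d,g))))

exists a. exists g. exists d. (L(a,a) | L(g,g) & ~L(d,g))

Eliminate → and ↔ using ¬ and ∨.
  ~((forall a. ~L(a,a)) & (forall g. forall d. (~L(g,g) | L(d,g))))
Move each ¬ inward, flipping quantifiers it crosses:
  (exists a. L(a,a)) | (exists g. exists d. (L(g,g) & ~L(d,g)))
All bound variables are already distinct, so no renaming is needed.
Finally move all quantifiers to the prefix:
  exists a. exists g. exists d. (L(a,a) | L(g,g) & ~L(d,g))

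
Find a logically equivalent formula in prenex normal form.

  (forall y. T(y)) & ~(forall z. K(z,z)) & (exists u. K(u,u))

forall y. exists z. exists u. (T(y) & ~K(z,z) & K(u,u))

Move each ¬ inward, flipping quantifiers it crosses:
  (forall y. T(y)) & (exists z. ~K(z,z)) & (exists u. K(u,u))
Extract every quantifier outward, since the variables are now distinct and don't occur free across branches:
  forall y. exists z. exists u. (T(y) & ~K(z,z) & K(u,u))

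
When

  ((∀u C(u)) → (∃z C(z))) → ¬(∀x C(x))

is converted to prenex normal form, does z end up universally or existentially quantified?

Rewrite implications/biconditionals: A → B as ¬A ∨ B.
  ¬(¬(∀u C(u)) ∨ (∃z C(z))) ∨ ¬(∀x C(x))
Drive negations inward (¬∀x A ≡ ∃x ¬A, ¬∃x A ≡ ∀x ¬A, De Morgan for ∧/∨):
  (∀u C(u)) ∧ (∀z ¬C(z)) ∨ (∃x ¬C(x))
Pull the quantifiers to the front (each side's bound variable is not free in the other side):
  ∀u ∀z ∃x (C(u) ∧ ¬C(z) ∨ ¬C(x))
The quantifier ∃z sits under an odd number of negations (counting the antecedent side of each →), so it flips to ∀z.

universal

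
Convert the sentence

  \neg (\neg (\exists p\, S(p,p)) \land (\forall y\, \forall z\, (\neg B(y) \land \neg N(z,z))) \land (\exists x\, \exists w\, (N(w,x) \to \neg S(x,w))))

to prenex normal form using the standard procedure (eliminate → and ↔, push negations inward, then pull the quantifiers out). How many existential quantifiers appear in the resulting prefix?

3

Rewrite implications/biconditionals: A → B as ¬A ∨ B.
  \neg (\neg (\exists p\, S(p,p)) \land (\forall y\, \forall z\, (\neg B(y) \land \neg N(z,z))) \land (\exists x\, \exists w\, (\neg N(w,x) \lor \neg S(x,w))))
Move each ¬ inward, flipping quantifiers it crosses:
  (\exists p\, S(p,p)) \lor (\exists y\, \exists z\, (B(y) \lor N(z,z))) \lor (\forall x\, \forall w\, (N(w,x) \land S(x,w)))
All bound variables are already distinct, so no renaming is needed.
Finally move all quantifiers to the prefix:
  \exists p\, \exists y\, \exists z\, \forall x\, \forall w\, (S(p,p) \lor B(y) \lor N(z,z) \lor N(w,x) \land S(x,w))
The prefix is \exists p \exists y \exists z \forall x \forall w: 2 universal, 3 existential.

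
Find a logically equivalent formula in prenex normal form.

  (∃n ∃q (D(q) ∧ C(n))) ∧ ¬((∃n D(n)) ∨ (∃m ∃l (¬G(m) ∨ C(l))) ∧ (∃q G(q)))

∃n ∃q ∀t ∀m ∀l ∀p (D(q) ∧ C(n) ∧ ¬D(t) ∧ (G(m) ∧ ¬C(l) ∨ ¬G(p)))

Push ¬ through the quantifiers and connectives to reach negation normal form:
  (∃n ∃q (D(q) ∧ C(n))) ∧ (∀n ¬D(n)) ∧ ((∀m ∀l (G(m) ∧ ¬C(l))) ∨ (∀q ¬G(q)))
Rename bound variables to avoid capture: n↦t, q↦p.
  (∃n ∃q (D(q) ∧ C(n))) ∧ (∀t ¬D(t)) ∧ ((∀m ∀l (G(m) ∧ ¬C(l))) ∨ (∀p ¬G(p)))
Pull the quantifiers to the front (each side's bound variable is not free in the other side):
  ∃n ∃q ∀t ∀m ∀l ∀p (D(q) ∧ C(n) ∧ ¬D(t) ∧ (G(m) ∧ ¬C(l) ∨ ¬G(p)))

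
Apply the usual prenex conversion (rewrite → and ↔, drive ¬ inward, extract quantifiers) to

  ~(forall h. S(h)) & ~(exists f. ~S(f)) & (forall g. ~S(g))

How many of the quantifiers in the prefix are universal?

2

Move each ¬ inward, flipping quantifiers it crosses:
  (exists h. ~S(h)) & (forall f. S(f)) & (forall g. ~S(g))
All bound variables are already distinct, so no renaming is needed.
Extract every quantifier outward, since the variables are now distinct and don't occur free across branches:
  exists h. forall f. forall g. (~S(h) & S(f) & ~S(g))
The prefix is exists h forall f forall g: 2 universal, 1 existential.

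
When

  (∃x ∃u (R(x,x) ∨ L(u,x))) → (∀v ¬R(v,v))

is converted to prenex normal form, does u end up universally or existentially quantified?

Eliminate → and ↔ using ¬ and ∨.
  ¬(∃x ∃u (R(x,x) ∨ L(u,x))) ∨ (∀v ¬R(v,v))
Push ¬ through the quantifiers and connectives to reach negation normal form:
  (∀x ∀u (¬R(x,x) ∧ ¬L(u,x))) ∨ (∀v ¬R(v,v))
All bound variables are already distinct, so no renaming is needed.
Finally move all quantifiers to the prefix:
  ∀x ∀u ∀v (¬R(x,x) ∧ ¬L(u,x) ∨ ¬R(v,v))
The quantifier ∃u sits under an odd number of negations (counting the antecedent side of each →), so it flips to ∀u.

universal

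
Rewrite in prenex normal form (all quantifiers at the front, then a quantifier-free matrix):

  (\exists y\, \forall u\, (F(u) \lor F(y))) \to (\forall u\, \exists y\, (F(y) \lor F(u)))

\forall y\, \exists u\, \forall c\, \exists a\, (\neg F(u) \land \neg F(y) \lor F(a) \lor F(c))

First replace A → B with ¬A ∨ B.
  \neg (\exists y\, \forall u\, (F(u) \lor F(y))) \lor (\forall u\, \exists y\, (F(y) \lor F(u)))
Drive negations inward (¬∀x A ≡ ∃x ¬A, ¬∃x A ≡ ∀x ¬A, De Morgan for ∧/∨):
  (\forall y\, \exists u\, (\neg F(u) \land \neg F(y))) \lor (\forall u\, \exists y\, (F(y) \lor F(u)))
Rename bound variables to avoid capture: u↦c, y↦a.
  (\forall y\, \exists u\, (\neg F(u) \land \neg F(y))) \lor (\forall c\, \exists a\, (F(a) \lor F(c)))
Pull the quantifiers to the front (each side's bound variable is not free in the other side):
  \forall y\, \exists u\, \forall c\, \exists a\, (\neg F(u) \land \neg F(y) \lor F(a) \lor F(c))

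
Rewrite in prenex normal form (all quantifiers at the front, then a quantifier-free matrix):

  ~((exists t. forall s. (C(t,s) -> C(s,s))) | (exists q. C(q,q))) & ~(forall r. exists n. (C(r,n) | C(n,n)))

Rewrite implications/biconditionals: A → B as ¬A ∨ B.
  ~((exists t. forall s. (~C(t,s) | C(s,s))) | (exists q. C(q,q))) & ~(forall r. exists n. (C(r,n) | C(n,n)))
Move each ¬ inward, flipping quantifiers it crosses:
  (forall t. exists s. (C(t,s) & ~C(s,s))) & (forall q. ~C(q,q)) & (exists r. forall n. (~C(r,n) & ~C(n,n)))
All bound variables are already distinct, so no renaming is needed.
Finally move all quantifiers to the prefix:
  forall t. exists s. forall q. exists r. forall n. (C(t,s) & ~C(s,s) & ~C(q,q) & ~C(r,n) & ~C(n,n))

forall t. exists s. forall q. exists r. forall n. (C(t,s) & ~C(s,s) & ~C(q,q) & ~C(r,n) & ~C(n,n))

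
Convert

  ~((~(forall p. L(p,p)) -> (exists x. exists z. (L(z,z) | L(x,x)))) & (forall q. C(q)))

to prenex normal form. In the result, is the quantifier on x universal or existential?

Rewrite implications/biconditionals: A → B as ¬A ∨ B.
  ~((~~(forall p. L(p,p)) | (exists x. exists z. (L(z,z) | L(x,x)))) & (forall q. C(q)))
Drive negations inward (¬∀x A ≡ ∃x ¬A, ¬∃x A ≡ ∀x ¬A, De Morgan for ∧/∨):
  (exists p. ~L(p,p)) & (forall x. forall z. (~L(z,z) & ~L(x,x))) | (exists q. ~C(q))
All bound variables are already distinct, so no renaming is needed.
Pull the quantifiers to the front (each side's bound variable is not free in the other side):
  exists p. forall x. forall z. exists q. (~L(p,p) & ~L(z,z) & ~L(x,x) | ~C(q))
The quantifier exists x sits under an odd number of negations (counting the antecedent side of each →), so it flips to forall x.

universal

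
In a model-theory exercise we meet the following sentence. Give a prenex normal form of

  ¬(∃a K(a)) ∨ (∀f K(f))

Drive negations inward (¬∀x A ≡ ∃x ¬A, ¬∃x A ≡ ∀x ¬A, De Morgan for ∧/∨):
  (∀a ¬K(a)) ∨ (∀f K(f))
All bound variables are already distinct, so no renaming is needed.
Pull the quantifiers to the front (each side's bound variable is not free in the other side):
  ∀a ∀f (¬K(a) ∨ K(f))

∀a ∀f (¬K(a) ∨ K(f))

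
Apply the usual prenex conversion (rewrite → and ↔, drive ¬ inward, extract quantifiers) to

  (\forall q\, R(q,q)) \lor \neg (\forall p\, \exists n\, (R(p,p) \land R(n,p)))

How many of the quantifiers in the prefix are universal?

2

Move each ¬ inward, flipping quantifiers it crosses:
  (\forall q\, R(q,q)) \lor (\exists p\, \forall n\, (\neg R(p,p) \lor \neg R(n,p)))
All bound variables are already distinct, so no renaming is needed.
Pull the quantifiers to the front (each side's bound variable is not free in the other side):
  \forall q\, \exists p\, \forall n\, (R(q,q) \lor \neg R(p,p) \lor \neg R(n,p))
The prefix is \forall q \exists p \forall n: 2 universal, 1 existential.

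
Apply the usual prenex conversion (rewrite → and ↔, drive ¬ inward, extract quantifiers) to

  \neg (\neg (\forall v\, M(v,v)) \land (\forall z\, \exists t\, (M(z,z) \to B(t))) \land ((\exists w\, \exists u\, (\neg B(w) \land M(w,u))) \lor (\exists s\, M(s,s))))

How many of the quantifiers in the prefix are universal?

First replace A → B with ¬A ∨ B.
  \neg (\neg (\forall v\, M(v,v)) \land (\forall z\, \exists t\, (\neg M(z,z) \lor B(t))) \land ((\exists w\, \exists u\, (\neg B(w) \land M(w,u))) \lor (\exists s\, M(s,s))))
Drive negations inward (¬∀x A ≡ ∃x ¬A, ¬∃x A ≡ ∀x ¬A, De Morgan for ∧/∨):
  (\forall v\, M(v,v)) \lor (\exists z\, \forall t\, (M(z,z) \land \neg B(t))) \lor (\forall w\, \forall u\, (B(w) \lor \neg M(w,u))) \land (\forall s\, \neg M(s,s))
Finally move all quantifiers to the prefix:
  \forall v\, \exists z\, \forall t\, \forall w\, \forall u\, \forall s\, (M(v,v) \lor M(z,z) \land \neg B(t) \lor (B(w) \lor \neg M(w,u)) \land \neg M(s,s))
The prefix is \forall v \exists z \forall t \forall w \forall u \forall s: 5 universal, 1 existential.

5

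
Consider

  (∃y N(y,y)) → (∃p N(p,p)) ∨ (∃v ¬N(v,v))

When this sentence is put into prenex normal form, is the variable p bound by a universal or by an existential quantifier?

Eliminate → and ↔ using ¬ and ∨.
  ¬(∃y N(y,y)) ∨ (∃p N(p,p)) ∨ (∃v ¬N(v,v))
Move each ¬ inward, flipping quantifiers it crosses:
  (∀y ¬N(y,y)) ∨ (∃p N(p,p)) ∨ (∃v ¬N(v,v))
Finally move all quantifiers to the prefix:
  ∀y ∃p ∃v (¬N(y,y) ∨ N(p,p) ∨ ¬N(v,v))
The quantifier ∃p sits under an even number of negations (counting the antecedent side of each →), so it remains existential.

existential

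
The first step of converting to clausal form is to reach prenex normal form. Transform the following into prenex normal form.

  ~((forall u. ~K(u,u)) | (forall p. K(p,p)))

Push ¬ through the quantifiers and connectives to reach negation normal form:
  (exists u. K(u,u)) & (exists p. ~K(p,p))
Extract every quantifier outward, since the variables are now distinct and don't occur free across branches:
  exists u. exists p. (K(u,u) & ~K(p,p))

exists u. exists p. (K(u,u) & ~K(p,p))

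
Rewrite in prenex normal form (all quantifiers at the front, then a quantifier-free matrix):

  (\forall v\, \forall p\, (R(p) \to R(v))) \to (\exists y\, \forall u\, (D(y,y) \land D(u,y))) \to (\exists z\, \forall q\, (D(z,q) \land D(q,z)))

\exists v\, \exists p\, \forall y\, \exists u\, \exists z\, \forall q\, (R(p) \land \neg R(v) \lor \neg D(y,y) \lor \neg D(u,y) \lor D(z,q) \land D(q,z))

Rewrite implications/biconditionals: A → B as ¬A ∨ B.
  \neg (\forall v\, \forall p\, (\neg R(p) \lor R(v))) \lor \neg (\exists y\, \forall u\, (D(y,y) \land D(u,y))) \lor (\exists z\, \forall q\, (D(z,q) \land D(q,z)))
Drive negations inward (¬∀x A ≡ ∃x ¬A, ¬∃x A ≡ ∀x ¬A, De Morgan for ∧/∨):
  (\exists v\, \exists p\, (R(p) \land \neg R(v))) \lor (\forall y\, \exists u\, (\neg D(y,y) \lor \neg D(u,y))) \lor (\exists z\, \forall q\, (D(z,q) \land D(q,z)))
Pull the quantifiers to the front (each side's bound variable is not free in the other side):
  \exists v\, \exists p\, \forall y\, \exists u\, \exists z\, \forall q\, (R(p) \land \neg R(v) \lor \neg D(y,y) \lor \neg D(u,y) \lor D(z,q) \land D(q,z))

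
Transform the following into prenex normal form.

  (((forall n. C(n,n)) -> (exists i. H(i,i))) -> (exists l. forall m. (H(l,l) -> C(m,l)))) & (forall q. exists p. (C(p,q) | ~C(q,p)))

forall n. forall i. exists l. forall m. forall q. exists p. ((C(n,n) & ~H(i,i) | ~H(l,l) | C(m,l)) & (C(p,q) | ~C(q,p)))

Rewrite implications/biconditionals: A → B as ¬A ∨ B.
  (~(~(forall n. C(n,n)) | (exists i. H(i,i))) | (exists l. forall m. (~H(l,l) | C(m,l)))) & (forall q. exists p. (C(p,q) | ~C(q,p)))
Push ¬ through the quantifiers and connectives to reach negation normal form:
  ((forall n. C(n,n)) & (forall i. ~H(i,i)) | (exists l. forall m. (~H(l,l) | C(m,l)))) & (forall q. exists p. (C(p,q) | ~C(q,p)))
Finally move all quantifiers to the prefix:
  forall n. forall i. exists l. forall m. forall q. exists p. ((C(n,n) & ~H(i,i) | ~H(l,l) | C(m,l)) & (C(p,q) | ~C(q,p)))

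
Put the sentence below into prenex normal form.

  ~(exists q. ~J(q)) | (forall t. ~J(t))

forall q. forall t. (J(q) | ~J(t))

Drive negations inward (¬∀x A ≡ ∃x ¬A, ¬∃x A ≡ ∀x ¬A, De Morgan for ∧/∨):
  (forall q. J(q)) | (forall t. ~J(t))
Pull the quantifiers to the front (each side's bound variable is not free in the other side):
  forall q. forall t. (J(q) | ~J(t))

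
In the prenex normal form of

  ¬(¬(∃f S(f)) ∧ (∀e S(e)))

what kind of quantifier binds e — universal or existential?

Move each ¬ inward, flipping quantifiers it crosses:
  (∃f S(f)) ∨ (∃e ¬S(e))
Finally move all quantifiers to the prefix:
  ∃f ∃e (S(f) ∨ ¬S(e))
The quantifier ∀e sits under an odd number of negations, so it flips to ∃e.

existential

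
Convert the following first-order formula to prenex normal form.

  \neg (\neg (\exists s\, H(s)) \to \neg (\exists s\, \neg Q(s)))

First replace A → B with ¬A ∨ B.
  \neg (\neg \neg (\exists s\, H(s)) \lor \neg (\exists s\, \neg Q(s)))
Push ¬ through the quantifiers and connectives to reach negation normal form:
  (\forall s\, \neg H(s)) \land (\exists s\, \neg Q(s))
Rename bound variables to avoid capture: s↦x1.
  (\forall s\, \neg H(s)) \land (\exists x1\, \neg Q(x1))
Finally move all quantifiers to the prefix:
  \forall s\, \exists x1\, (\neg H(s) \land \neg Q(x1))

\forall s\, \exists x1\, (\neg H(s) \land \neg Q(x1))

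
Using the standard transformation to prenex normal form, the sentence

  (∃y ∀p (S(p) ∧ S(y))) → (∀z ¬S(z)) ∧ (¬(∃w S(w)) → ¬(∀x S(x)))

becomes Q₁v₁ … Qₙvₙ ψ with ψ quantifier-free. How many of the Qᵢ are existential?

3

First replace A → B with ¬A ∨ B.
  ¬(∃y ∀p (S(p) ∧ S(y))) ∨ (∀z ¬S(z)) ∧ (¬¬(∃w S(w)) ∨ ¬(∀x S(x)))
Push ¬ through the quantifiers and connectives to reach negation normal form:
  (∀y ∃p (¬S(p) ∨ ¬S(y))) ∨ (∀z ¬S(z)) ∧ ((∃w S(w)) ∨ (∃x ¬S(x)))
Pull the quantifiers to the front (each side's bound variable is not free in the other side):
  ∀y ∃p ∀z ∃w ∃x (¬S(p) ∨ ¬S(y) ∨ ¬S(z) ∧ (S(w) ∨ ¬S(x)))
The prefix is ∀y ∃p ∀z ∃w ∃x: 2 universal, 3 existential.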